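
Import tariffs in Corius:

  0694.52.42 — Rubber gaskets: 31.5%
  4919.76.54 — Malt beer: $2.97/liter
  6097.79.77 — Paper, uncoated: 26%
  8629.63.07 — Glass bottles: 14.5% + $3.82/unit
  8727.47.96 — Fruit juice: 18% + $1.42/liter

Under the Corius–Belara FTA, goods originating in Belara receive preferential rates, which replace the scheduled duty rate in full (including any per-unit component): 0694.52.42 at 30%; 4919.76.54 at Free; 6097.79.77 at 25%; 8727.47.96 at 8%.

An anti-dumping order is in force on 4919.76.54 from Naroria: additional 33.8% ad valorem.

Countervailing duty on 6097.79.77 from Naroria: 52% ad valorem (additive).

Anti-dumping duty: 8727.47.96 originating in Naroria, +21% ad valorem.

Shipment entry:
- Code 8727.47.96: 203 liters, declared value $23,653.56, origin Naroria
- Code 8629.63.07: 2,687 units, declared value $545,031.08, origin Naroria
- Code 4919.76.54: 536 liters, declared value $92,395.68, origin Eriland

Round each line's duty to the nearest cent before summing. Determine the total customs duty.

$100,398.92

Line 1 (8727.47.96, Naroria, 203 liters, $23,653.56):
Base rate for 8727.47.96 is 18% + $1.42/liter.
8727.47.96 has an FTA preferential rate, but origin Naroria is not Belara; base rate stands.
Additional duty on 8727.47.96 from Naroria: +21%. Applied ad valorem rate: 18% + 21% = 39%.
Duty = $23,653.56 × 39% + 203 × $1.42 = $9,513.15.
Line 2 (8629.63.07, Naroria, 2,687 units, $545,031.08):
Base rate for 8629.63.07 is 14.5% + $3.82/unit.
Duty = $545,031.08 × 14.5% + 2,687 × $3.82 = $89,293.85.
Line 3 (4919.76.54, Eriland, 536 liters, $92,395.68):
Base rate for 4919.76.54 is $2.97/liter.
4919.76.54 has an FTA preferential rate, but origin Eriland is not Belara; base rate stands.
The additional-duty order on 4919.76.54 targets Naroria, not Eriland; it does not apply.
Duty = 536 × $2.97 = $1,591.92.
Total = $9,513.15 + $89,293.85 + $1,591.92 = $100,398.92.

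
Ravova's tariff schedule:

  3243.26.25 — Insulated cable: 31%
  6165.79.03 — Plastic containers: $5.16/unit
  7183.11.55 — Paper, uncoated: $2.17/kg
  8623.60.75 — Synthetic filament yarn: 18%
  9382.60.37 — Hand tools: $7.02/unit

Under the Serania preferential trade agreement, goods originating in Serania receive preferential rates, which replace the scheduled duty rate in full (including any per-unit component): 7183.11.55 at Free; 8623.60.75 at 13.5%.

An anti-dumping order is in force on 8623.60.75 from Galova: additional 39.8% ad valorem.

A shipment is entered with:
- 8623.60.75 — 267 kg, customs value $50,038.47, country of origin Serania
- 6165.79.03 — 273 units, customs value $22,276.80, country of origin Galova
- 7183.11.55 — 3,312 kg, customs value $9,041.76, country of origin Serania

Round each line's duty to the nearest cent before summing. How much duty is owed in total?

Line 1 (8623.60.75, Serania, 267 kg, $50,038.47):
Base rate for 8623.60.75 is 18%.
Origin Serania qualifies under the Ravova–Serania agreement and 8623.60.75 is covered: preferential rate 13.5% applies instead.
The additional-duty order on 8623.60.75 targets Galova, not Serania; it does not apply.
Duty = $50,038.47 × 13.5% = $6,755.19.
Line 2 (6165.79.03, Galova, 273 units, $22,276.80):
Base rate for 6165.79.03 is $5.16/unit.
Duty = 273 × $5.16 = $1,408.68.
Line 3 (7183.11.55, Serania, 3,312 kg, $9,041.76):
Base rate for 7183.11.55 is $2.17/kg.
Origin Serania qualifies under the Ravova–Serania agreement and 7183.11.55 is covered: preferential rate Free applies instead.
Duty = $9,041.76 × 0% = $0.00.
Total = $6,755.19 + $1,408.68 + $0.00 = $8,163.87.

$8,163.87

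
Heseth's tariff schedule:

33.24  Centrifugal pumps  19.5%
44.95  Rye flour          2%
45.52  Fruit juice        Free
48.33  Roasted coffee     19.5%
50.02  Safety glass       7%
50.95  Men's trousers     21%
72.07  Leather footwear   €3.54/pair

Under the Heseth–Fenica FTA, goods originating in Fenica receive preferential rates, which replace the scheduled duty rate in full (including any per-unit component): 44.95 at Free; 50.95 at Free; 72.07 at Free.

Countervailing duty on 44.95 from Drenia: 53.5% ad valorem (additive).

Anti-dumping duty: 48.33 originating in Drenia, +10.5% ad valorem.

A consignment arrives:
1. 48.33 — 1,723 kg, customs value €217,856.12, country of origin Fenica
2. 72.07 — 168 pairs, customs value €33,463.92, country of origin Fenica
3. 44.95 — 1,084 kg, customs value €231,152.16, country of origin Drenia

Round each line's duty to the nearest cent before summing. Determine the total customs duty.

€170,771.39

Line 1 (48.33, Fenica, 1,723 kg, €217,856.12):
Base rate for 48.33 is 19.5%.
Origin Fenica is the FTA partner but 48.33 is not on the preference list; base rate stands.
The additional-duty order on 48.33 targets Drenia, not Fenica; it does not apply.
Duty = €217,856.12 × 19.5% = €42,481.94.
Line 2 (72.07, Fenica, 168 pairs, €33,463.92):
Base rate for 72.07 is €3.54/pair.
Origin Fenica qualifies under the Heseth–Fenica agreement and 72.07 is covered: preferential rate Free applies instead.
Duty = €33,463.92 × 0% = €0.00.
Line 3 (44.95, Drenia, 1,084 kg, €231,152.16):
Base rate for 44.95 is 2%.
44.95 has an FTA preferential rate, but origin Drenia is not Fenica; base rate stands.
Additional duty on 44.95 from Drenia: +53.5%. Applied ad valorem rate: 2% + 53.5% = 55.5%.
Duty = €231,152.16 × 55.5% = €128,289.45.
Total = €42,481.94 + €0.00 + €128,289.45 = €170,771.39.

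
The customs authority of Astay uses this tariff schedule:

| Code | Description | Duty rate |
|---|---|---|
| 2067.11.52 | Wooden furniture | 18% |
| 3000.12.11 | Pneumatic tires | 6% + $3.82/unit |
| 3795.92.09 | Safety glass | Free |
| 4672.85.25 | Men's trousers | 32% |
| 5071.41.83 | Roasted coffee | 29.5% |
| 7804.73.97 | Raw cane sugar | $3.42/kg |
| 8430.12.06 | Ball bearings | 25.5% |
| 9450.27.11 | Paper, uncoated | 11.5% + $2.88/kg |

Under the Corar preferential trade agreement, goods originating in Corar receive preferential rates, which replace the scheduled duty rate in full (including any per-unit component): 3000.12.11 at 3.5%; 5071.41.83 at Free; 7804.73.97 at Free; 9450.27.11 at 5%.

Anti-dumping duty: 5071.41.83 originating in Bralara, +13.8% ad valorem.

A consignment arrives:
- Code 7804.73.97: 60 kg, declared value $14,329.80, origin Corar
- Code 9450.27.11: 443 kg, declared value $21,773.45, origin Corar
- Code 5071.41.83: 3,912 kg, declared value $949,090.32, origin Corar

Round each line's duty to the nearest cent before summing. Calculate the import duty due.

Line 1 (7804.73.97, Corar, 60 kg, $14,329.80):
Base rate for 7804.73.97 is $3.42/kg.
Origin Corar qualifies under the Astay–Corar agreement and 7804.73.97 is covered: preferential rate Free applies instead.
Duty = $14,329.80 × 0% = $0.00.
Line 2 (9450.27.11, Corar, 443 kg, $21,773.45):
Base rate for 9450.27.11 is 11.5% + $2.88/kg.
Origin Corar qualifies under the Astay–Corar agreement and 9450.27.11 is covered: preferential rate 5% applies instead.
Duty = $21,773.45 × 5% = $1,088.67.
Line 3 (5071.41.83, Corar, 3,912 kg, $949,090.32):
Base rate for 5071.41.83 is 29.5%.
Origin Corar qualifies under the Astay–Corar agreement and 5071.41.83 is covered: preferential rate Free applies instead.
The additional-duty order on 5071.41.83 targets Bralara, not Corar; it does not apply.
Duty = $949,090.32 × 0% = $0.00.
Total = $0.00 + $1,088.67 + $0.00 = $1,088.67.

$1,088.67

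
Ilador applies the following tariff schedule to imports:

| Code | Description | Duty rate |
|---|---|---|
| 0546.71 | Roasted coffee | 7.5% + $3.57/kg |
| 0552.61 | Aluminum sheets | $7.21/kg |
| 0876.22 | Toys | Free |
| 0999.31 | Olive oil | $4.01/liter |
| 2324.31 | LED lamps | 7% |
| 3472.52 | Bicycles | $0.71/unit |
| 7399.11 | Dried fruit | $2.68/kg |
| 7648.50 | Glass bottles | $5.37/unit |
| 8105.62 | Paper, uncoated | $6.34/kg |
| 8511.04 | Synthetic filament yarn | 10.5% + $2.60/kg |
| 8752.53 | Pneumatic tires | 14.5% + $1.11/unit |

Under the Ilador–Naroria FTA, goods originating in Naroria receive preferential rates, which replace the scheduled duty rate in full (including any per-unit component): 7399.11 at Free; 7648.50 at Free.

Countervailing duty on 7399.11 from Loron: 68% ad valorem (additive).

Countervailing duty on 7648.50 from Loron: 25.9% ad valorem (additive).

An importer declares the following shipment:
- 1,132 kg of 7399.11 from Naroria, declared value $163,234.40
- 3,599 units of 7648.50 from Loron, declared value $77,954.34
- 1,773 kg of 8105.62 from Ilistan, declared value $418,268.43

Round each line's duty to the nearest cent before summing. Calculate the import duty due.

Line 1 (7399.11, Naroria, 1,132 kg, $163,234.40):
Base rate for 7399.11 is $2.68/kg.
Origin Naroria qualifies under the Ilador–Naroria agreement and 7399.11 is covered: preferential rate Free applies instead.
The additional-duty order on 7399.11 targets Loron, not Naroria; it does not apply.
Duty = $163,234.40 × 0% = $0.00.
Line 2 (7648.50, Loron, 3,599 units, $77,954.34):
Base rate for 7648.50 is $5.37/unit.
7648.50 has an FTA preferential rate, but origin Loron is not Naroria; base rate stands.
Additional duty on 7648.50 from Loron: +25.9% ad valorem. Applied ad valorem rate = 25.9%.
Duty = $77,954.34 × 25.9% + 3,599 × $5.37 = $39,516.80.
Line 3 (8105.62, Ilistan, 1,773 kg, $418,268.43):
Base rate for 8105.62 is $6.34/kg.
Duty = 1,773 × $6.34 = $11,240.82.
Total = $0.00 + $39,516.80 + $11,240.82 = $50,757.62.

$50,757.62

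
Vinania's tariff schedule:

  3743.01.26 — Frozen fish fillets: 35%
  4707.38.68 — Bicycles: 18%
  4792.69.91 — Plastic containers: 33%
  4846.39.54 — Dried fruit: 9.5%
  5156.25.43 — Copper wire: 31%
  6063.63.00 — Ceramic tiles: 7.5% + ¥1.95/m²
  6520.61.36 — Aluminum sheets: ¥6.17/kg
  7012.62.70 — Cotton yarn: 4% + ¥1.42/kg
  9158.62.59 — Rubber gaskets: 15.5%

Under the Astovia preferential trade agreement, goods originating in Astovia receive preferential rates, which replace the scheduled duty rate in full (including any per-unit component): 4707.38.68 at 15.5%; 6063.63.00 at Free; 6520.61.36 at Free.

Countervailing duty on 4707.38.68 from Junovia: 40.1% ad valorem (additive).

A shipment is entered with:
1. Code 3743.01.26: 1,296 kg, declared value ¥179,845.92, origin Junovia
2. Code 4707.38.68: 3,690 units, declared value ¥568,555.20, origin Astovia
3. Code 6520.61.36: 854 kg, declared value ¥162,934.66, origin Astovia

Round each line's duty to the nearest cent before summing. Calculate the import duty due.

Line 1 (3743.01.26, Junovia, 1,296 kg, ¥179,845.92):
Base rate for 3743.01.26 is 35%.
Duty = ¥179,845.92 × 35% = ¥62,946.07.
Line 2 (4707.38.68, Astovia, 3,690 units, ¥568,555.20):
Base rate for 4707.38.68 is 18%.
Origin Astovia qualifies under the Vinania–Astovia agreement and 4707.38.68 is covered: preferential rate 15.5% applies instead.
The additional-duty order on 4707.38.68 targets Junovia, not Astovia; it does not apply.
Duty = ¥568,555.20 × 15.5% = ¥88,126.06.
Line 3 (6520.61.36, Astovia, 854 kg, ¥162,934.66):
Base rate for 6520.61.36 is ¥6.17/kg.
Origin Astovia qualifies under the Vinania–Astovia agreement and 6520.61.36 is covered: preferential rate Free applies instead.
Duty = ¥162,934.66 × 0% = ¥0.00.
Total = ¥62,946.07 + ¥88,126.06 + ¥0.00 = ¥151,072.13.

¥151,072.13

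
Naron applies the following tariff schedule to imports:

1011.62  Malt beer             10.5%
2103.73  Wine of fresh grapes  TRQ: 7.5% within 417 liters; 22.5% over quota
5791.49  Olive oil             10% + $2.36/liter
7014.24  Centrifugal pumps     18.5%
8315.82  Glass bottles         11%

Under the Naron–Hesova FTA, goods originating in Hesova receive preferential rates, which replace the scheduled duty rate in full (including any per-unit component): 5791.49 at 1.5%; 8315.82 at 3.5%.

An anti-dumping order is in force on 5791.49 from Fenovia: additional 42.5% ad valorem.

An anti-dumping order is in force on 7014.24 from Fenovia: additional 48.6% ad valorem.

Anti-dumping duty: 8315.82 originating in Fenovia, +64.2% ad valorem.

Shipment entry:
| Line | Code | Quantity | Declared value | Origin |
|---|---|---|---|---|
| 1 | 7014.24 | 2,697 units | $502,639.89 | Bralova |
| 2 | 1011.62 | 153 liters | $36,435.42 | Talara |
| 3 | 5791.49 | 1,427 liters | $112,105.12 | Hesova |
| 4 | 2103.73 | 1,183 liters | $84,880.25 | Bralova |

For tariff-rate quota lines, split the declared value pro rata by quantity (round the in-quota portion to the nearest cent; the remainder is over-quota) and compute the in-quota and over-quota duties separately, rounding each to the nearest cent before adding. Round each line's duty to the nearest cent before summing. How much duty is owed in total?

$113,105.77

Line 1 (7014.24, Bralova, 2,697 units, $502,639.89):
Base rate for 7014.24 is 18.5%.
The additional-duty order on 7014.24 targets Fenovia, not Bralova; it does not apply.
Duty = $502,639.89 × 18.5% = $92,988.38.
Line 2 (1011.62, Talara, 153 liters, $36,435.42):
Base rate for 1011.62 is 10.5%.
Duty = $36,435.42 × 10.5% = $3,825.72.
Line 3 (5791.49, Hesova, 1,427 liters, $112,105.12):
Base rate for 5791.49 is 10% + $2.36/liter.
Origin Hesova qualifies under the Naron–Hesova agreement and 5791.49 is covered: preferential rate 1.5% applies instead.
The additional-duty order on 5791.49 targets Fenovia, not Hesova; it does not apply.
Duty = $112,105.12 × 1.5% = $1,681.58.
Line 4 (2103.73, Bralova, 1,183 liters, $84,880.25):
Code 2103.73 is under a tariff-rate quota (threshold 417 liters). In-quota: 417 liters at 7.5%; over-quota: 766 liters at 22.5%.
Pro-rata value split: in-quota = $84,880.25 × 417/1,183 = $29,919.75; over-quota = $84,880.25 − $29,919.75 = $54,960.50.
In-quota duty = $29,919.75 × 7.5% = $2,243.98. Over-quota duty = $54,960.50 × 22.5% = $12,366.11.
Line duty = $2,243.98 + $12,366.11 = $14,610.09.
Total = $92,988.38 + $3,825.72 + $1,681.58 + $14,610.09 = $113,105.77.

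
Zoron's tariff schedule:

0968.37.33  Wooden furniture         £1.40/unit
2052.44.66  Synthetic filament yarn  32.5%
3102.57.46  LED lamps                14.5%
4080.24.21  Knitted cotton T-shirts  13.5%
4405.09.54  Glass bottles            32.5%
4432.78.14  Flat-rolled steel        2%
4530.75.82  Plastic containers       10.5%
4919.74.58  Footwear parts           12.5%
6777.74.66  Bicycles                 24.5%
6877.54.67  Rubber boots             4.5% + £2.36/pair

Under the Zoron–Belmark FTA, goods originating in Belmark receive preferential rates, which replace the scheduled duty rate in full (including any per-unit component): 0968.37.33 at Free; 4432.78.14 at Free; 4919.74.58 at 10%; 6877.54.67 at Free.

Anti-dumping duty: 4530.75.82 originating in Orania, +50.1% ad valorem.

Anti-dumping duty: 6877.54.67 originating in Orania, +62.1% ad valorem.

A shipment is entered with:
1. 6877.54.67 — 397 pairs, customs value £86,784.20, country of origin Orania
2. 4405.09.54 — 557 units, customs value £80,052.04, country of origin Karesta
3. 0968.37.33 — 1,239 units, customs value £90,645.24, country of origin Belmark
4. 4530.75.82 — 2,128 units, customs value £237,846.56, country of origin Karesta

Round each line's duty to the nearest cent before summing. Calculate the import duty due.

Line 1 (6877.54.67, Orania, 397 pairs, £86,784.20):
Base rate for 6877.54.67 is 4.5% + £2.36/pair.
6877.54.67 has an FTA preferential rate, but origin Orania is not Belmark; base rate stands.
Additional duty on 6877.54.67 from Orania: +62.1%. Applied ad valorem rate: 4.5% + 62.1% = 66.6%.
Duty = £86,784.20 × 66.6% + 397 × £2.36 = £58,735.20.
Line 2 (4405.09.54, Karesta, 557 units, £80,052.04):
Base rate for 4405.09.54 is 32.5%.
Duty = £80,052.04 × 32.5% = £26,016.91.
Line 3 (0968.37.33, Belmark, 1,239 units, £90,645.24):
Base rate for 0968.37.33 is £1.40/unit.
Origin Belmark qualifies under the Zoron–Belmark agreement and 0968.37.33 is covered: preferential rate Free applies instead.
Duty = £90,645.24 × 0% = £0.00.
Line 4 (4530.75.82, Karesta, 2,128 units, £237,846.56):
Base rate for 4530.75.82 is 10.5%.
The additional-duty order on 4530.75.82 targets Orania, not Karesta; it does not apply.
Duty = £237,846.56 × 10.5% = £24,973.89.
Total = £58,735.20 + £26,016.91 + £0.00 + £24,973.89 = £109,726.00.

£109,726.00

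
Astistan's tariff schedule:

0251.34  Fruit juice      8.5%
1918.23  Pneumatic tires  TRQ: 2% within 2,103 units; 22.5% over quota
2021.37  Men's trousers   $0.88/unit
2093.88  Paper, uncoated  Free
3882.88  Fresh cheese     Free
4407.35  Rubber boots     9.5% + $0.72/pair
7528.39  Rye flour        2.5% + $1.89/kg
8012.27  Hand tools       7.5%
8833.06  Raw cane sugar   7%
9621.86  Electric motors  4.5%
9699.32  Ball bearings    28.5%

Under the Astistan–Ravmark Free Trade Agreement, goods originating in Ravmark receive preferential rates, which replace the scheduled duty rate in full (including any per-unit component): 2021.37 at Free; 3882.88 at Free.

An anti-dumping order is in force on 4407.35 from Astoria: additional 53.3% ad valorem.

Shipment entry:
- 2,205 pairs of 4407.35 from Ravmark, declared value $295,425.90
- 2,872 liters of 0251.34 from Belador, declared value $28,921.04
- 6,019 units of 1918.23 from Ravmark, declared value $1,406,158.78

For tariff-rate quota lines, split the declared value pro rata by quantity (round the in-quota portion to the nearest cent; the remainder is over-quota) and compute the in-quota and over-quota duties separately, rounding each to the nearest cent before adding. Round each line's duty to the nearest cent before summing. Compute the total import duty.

$247,779.99

Line 1 (4407.35, Ravmark, 2,205 pairs, $295,425.90):
Base rate for 4407.35 is 9.5% + $0.72/pair.
Origin Ravmark is the FTA partner but 4407.35 is not on the preference list; base rate stands.
The additional-duty order on 4407.35 targets Astoria, not Ravmark; it does not apply.
Duty = $295,425.90 × 9.5% + 2,205 × $0.72 = $29,653.06.
Line 2 (0251.34, Belador, 2,872 liters, $28,921.04):
Base rate for 0251.34 is 8.5%.
Duty = $28,921.04 × 8.5% = $2,458.29.
Line 3 (1918.23, Ravmark, 6,019 units, $1,406,158.78):
Code 1918.23 is under a tariff-rate quota (threshold 2,103 units). In-quota: 2,103 units at 2%; over-quota: 3,916 units at 22.5%.
Pro-rata value split: in-quota = $1,406,158.78 × 2,103/6,019 = $491,302.86; over-quota = $1,406,158.78 − $491,302.86 = $914,855.92.
In-quota duty = $491,302.86 × 2% = $9,826.06. Over-quota duty = $914,855.92 × 22.5% = $205,842.58.
Line duty = $9,826.06 + $205,842.58 = $215,668.64.
Total = $29,653.06 + $2,458.29 + $215,668.64 = $247,779.99.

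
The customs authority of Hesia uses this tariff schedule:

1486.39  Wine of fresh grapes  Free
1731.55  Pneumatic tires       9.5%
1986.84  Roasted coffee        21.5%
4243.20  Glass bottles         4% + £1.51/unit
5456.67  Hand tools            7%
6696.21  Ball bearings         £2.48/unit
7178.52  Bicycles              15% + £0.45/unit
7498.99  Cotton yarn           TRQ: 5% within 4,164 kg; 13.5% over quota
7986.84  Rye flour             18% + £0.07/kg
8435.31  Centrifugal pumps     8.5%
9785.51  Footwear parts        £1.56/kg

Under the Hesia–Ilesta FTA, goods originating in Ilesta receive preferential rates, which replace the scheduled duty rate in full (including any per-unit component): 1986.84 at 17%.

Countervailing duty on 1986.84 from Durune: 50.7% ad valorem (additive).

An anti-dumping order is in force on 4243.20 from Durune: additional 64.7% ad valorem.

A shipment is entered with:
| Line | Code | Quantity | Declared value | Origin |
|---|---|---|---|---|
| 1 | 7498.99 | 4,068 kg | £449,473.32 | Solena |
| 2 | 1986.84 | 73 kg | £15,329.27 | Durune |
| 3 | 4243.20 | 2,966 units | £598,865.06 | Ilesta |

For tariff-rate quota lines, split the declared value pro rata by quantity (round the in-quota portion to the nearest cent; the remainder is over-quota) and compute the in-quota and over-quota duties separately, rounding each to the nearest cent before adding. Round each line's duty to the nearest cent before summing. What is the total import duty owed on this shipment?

Line 1 (7498.99, Solena, 4,068 kg, £449,473.32):
Code 7498.99 is under a tariff-rate quota (threshold 4,164 kg). Quantity 4,068 kg is within the quota, so the in-quota rate 5% applies to the full value.
Duty = £449,473.32 × 5% = £22,473.67.
Line 2 (1986.84, Durune, 73 kg, £15,329.27):
Base rate for 1986.84 is 21.5%.
1986.84 has an FTA preferential rate, but origin Durune is not Ilesta; base rate stands.
Additional duty on 1986.84 from Durune: +50.7%. Applied ad valorem rate: 21.5% + 50.7% = 72.2%.
Duty = £15,329.27 × 72.2% = £11,067.73.
Line 3 (4243.20, Ilesta, 2,966 units, £598,865.06):
Base rate for 4243.20 is 4% + £1.51/unit.
Origin Ilesta is the FTA partner but 4243.20 is not on the preference list; base rate stands.
The additional-duty order on 4243.20 targets Durune, not Ilesta; it does not apply.
Duty = £598,865.06 × 4% + 2,966 × £1.51 = £28,433.26.
Total = £22,473.67 + £11,067.73 + £28,433.26 = £61,974.66.

£61,974.66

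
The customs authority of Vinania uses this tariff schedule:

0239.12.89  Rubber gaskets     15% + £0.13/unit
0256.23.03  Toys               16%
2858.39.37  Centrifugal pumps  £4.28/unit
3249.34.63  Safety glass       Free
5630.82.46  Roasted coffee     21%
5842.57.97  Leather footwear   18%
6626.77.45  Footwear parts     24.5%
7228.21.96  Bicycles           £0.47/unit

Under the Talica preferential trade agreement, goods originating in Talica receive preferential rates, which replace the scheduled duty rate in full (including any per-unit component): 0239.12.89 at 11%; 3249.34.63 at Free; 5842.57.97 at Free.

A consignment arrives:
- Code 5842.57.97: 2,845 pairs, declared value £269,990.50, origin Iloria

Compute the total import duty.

Line 1 (5842.57.97, Iloria, 2,845 pairs, £269,990.50):
Base rate for 5842.57.97 is 18%.
5842.57.97 has an FTA preferential rate, but origin Iloria is not Talica; base rate stands.
Duty = £269,990.50 × 18% = £48,598.29.

£48,598.29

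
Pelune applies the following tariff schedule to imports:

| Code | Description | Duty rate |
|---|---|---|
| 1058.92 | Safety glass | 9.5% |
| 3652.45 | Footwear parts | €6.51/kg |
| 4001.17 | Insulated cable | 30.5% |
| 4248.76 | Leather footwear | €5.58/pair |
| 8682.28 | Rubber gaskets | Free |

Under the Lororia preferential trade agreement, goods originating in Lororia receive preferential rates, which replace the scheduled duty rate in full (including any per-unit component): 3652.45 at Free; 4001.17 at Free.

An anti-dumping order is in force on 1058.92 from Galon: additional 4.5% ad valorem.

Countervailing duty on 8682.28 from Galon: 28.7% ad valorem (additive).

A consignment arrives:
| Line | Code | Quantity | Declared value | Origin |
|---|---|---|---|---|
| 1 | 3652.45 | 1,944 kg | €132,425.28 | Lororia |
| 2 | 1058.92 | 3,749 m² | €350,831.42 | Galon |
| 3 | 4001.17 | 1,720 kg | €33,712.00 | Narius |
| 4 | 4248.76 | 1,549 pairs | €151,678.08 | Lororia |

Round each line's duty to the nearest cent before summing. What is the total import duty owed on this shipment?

Line 1 (3652.45, Lororia, 1,944 kg, €132,425.28):
Base rate for 3652.45 is €6.51/kg.
Origin Lororia qualifies under the Pelune–Lororia agreement and 3652.45 is covered: preferential rate Free applies instead.
Duty = €132,425.28 × 0% = €0.00.
Line 2 (1058.92, Galon, 3,749 m², €350,831.42):
Base rate for 1058.92 is 9.5%.
Additional duty on 1058.92 from Galon: +4.5%. Applied ad valorem rate: 9.5% + 4.5% = 14%.
Duty = €350,831.42 × 14% = €49,116.40.
Line 3 (4001.17, Narius, 1,720 kg, €33,712.00):
Base rate for 4001.17 is 30.5%.
4001.17 has an FTA preferential rate, but origin Narius is not Lororia; base rate stands.
Duty = €33,712.00 × 30.5% = €10,282.16.
Line 4 (4248.76, Lororia, 1,549 pairs, €151,678.08):
Base rate for 4248.76 is €5.58/pair.
Origin Lororia is the FTA partner but 4248.76 is not on the preference list; base rate stands.
Duty = 1,549 × €5.58 = €8,643.42.
Total = €0.00 + €49,116.40 + €10,282.16 + €8,643.42 = €68,041.98.

€68,041.98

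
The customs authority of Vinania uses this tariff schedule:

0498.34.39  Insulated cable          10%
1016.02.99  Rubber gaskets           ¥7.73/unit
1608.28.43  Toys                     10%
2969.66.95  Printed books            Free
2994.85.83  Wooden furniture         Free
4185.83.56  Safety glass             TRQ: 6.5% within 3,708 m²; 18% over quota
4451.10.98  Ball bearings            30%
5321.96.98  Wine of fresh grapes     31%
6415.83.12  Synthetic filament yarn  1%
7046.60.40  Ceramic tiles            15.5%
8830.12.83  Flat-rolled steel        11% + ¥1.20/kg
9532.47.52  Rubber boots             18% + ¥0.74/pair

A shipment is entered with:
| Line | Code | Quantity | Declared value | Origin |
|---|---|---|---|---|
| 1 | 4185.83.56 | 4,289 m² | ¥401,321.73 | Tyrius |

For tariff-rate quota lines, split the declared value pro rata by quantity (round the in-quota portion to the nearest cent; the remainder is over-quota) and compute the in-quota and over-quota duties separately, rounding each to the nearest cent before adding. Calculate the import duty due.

¥32,337.79

Line 1 (4185.83.56, Tyrius, 4,289 m², ¥401,321.73):
Code 4185.83.56 is under a tariff-rate quota (threshold 3,708 m²). In-quota: 3,708 m² at 6.5%; over-quota: 581 m² at 18%.
Pro-rata value split: in-quota = ¥401,321.73 × 3,708/4,289 = ¥346,957.56; over-quota = ¥401,321.73 − ¥346,957.56 = ¥54,364.17.
In-quota duty = ¥346,957.56 × 6.5% = ¥22,552.24. Over-quota duty = ¥54,364.17 × 18% = ¥9,785.55.
Line duty = ¥22,552.24 + ¥9,785.55 = ¥32,337.79.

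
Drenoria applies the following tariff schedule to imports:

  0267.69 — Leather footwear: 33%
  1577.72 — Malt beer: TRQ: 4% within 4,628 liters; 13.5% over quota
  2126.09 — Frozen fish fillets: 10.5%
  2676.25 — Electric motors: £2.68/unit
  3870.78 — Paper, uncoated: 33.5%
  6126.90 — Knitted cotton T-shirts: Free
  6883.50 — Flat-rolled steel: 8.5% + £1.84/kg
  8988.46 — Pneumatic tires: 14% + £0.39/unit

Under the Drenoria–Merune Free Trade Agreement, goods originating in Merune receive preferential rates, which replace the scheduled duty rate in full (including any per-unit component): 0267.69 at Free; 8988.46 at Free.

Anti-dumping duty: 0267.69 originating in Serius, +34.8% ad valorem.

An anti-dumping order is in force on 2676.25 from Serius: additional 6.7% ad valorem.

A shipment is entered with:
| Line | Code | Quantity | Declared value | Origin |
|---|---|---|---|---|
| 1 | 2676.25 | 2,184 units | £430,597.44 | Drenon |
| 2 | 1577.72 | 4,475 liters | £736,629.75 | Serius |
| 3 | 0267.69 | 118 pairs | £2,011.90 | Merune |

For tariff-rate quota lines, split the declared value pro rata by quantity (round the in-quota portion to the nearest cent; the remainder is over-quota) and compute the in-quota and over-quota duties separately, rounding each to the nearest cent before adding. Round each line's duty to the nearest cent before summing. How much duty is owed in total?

£35,318.31

Line 1 (2676.25, Drenon, 2,184 units, £430,597.44):
Base rate for 2676.25 is £2.68/unit.
The additional-duty order on 2676.25 targets Serius, not Drenon; it does not apply.
Duty = 2,184 × £2.68 = £5,853.12.
Line 2 (1577.72, Serius, 4,475 liters, £736,629.75):
Code 1577.72 is under a tariff-rate quota (threshold 4,628 liters). Quantity 4,475 liters is within the quota, so the in-quota rate 4% applies to the full value.
Duty = £736,629.75 × 4% = £29,465.19.
Line 3 (0267.69, Merune, 118 pairs, £2,011.90):
Base rate for 0267.69 is 33%.
Origin Merune qualifies under the Drenoria–Merune agreement and 0267.69 is covered: preferential rate Free applies instead.
The additional-duty order on 0267.69 targets Serius, not Merune; it does not apply.
Duty = £2,011.90 × 0% = £0.00.
Total = £5,853.12 + £29,465.19 + £0.00 = £35,318.31.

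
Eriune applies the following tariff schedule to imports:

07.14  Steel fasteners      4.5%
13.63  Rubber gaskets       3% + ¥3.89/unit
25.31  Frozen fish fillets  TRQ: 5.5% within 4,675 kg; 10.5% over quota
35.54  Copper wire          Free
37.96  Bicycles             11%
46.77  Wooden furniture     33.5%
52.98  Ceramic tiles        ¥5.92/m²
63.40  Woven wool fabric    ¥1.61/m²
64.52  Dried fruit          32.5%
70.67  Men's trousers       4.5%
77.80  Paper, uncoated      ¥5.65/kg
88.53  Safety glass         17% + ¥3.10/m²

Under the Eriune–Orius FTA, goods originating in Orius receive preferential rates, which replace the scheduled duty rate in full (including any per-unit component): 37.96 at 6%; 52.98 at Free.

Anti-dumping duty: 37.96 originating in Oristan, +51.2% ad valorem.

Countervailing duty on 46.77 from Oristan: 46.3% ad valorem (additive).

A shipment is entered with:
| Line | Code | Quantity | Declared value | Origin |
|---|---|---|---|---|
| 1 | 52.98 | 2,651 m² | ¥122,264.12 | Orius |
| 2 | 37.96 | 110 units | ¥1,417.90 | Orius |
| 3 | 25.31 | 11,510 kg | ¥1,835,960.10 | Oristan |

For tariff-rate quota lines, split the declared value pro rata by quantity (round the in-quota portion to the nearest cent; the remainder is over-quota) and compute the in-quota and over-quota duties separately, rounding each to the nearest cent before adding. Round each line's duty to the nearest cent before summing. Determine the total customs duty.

¥155,575.42

Line 1 (52.98, Orius, 2,651 m², ¥122,264.12):
Base rate for 52.98 is ¥5.92/m².
Origin Orius qualifies under the Eriune–Orius agreement and 52.98 is covered: preferential rate Free applies instead.
Duty = ¥122,264.12 × 0% = ¥0.00.
Line 2 (37.96, Orius, 110 units, ¥1,417.90):
Base rate for 37.96 is 11%.
Origin Orius qualifies under the Eriune–Orius agreement and 37.96 is covered: preferential rate 6% applies instead.
The additional-duty order on 37.96 targets Oristan, not Orius; it does not apply.
Duty = ¥1,417.90 × 6% = ¥85.07.
Line 3 (25.31, Oristan, 11,510 kg, ¥1,835,960.10):
Code 25.31 is under a tariff-rate quota (threshold 4,675 kg). In-quota: 4,675 kg at 5.5%; over-quota: 6,835 kg at 10.5%.
Pro-rata value split: in-quota = ¥1,835,960.10 × 4,675/11,510 = ¥745,709.25; over-quota = ¥1,835,960.10 − ¥745,709.25 = ¥1,090,250.85.
In-quota duty = ¥745,709.25 × 5.5% = ¥41,014.01. Over-quota duty = ¥1,090,250.85 × 10.5% = ¥114,476.34.
Line duty = ¥41,014.01 + ¥114,476.34 = ¥155,490.35.
Total = ¥0.00 + ¥85.07 + ¥155,490.35 = ¥155,575.42.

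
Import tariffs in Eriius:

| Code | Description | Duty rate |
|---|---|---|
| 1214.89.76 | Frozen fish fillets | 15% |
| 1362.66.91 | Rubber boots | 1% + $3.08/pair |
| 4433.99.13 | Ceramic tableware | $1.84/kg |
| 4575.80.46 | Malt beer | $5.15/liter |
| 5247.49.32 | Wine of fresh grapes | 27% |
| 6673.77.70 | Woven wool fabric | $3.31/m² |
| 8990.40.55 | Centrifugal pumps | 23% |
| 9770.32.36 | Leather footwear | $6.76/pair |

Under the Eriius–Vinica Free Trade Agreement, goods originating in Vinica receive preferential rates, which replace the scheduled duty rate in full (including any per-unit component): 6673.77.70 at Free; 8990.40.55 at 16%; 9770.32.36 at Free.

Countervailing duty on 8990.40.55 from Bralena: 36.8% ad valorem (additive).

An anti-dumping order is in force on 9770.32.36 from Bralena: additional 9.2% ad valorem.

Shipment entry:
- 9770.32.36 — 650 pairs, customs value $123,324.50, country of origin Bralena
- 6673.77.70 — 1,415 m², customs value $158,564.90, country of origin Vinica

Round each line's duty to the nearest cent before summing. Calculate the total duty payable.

Line 1 (9770.32.36, Bralena, 650 pairs, $123,324.50):
Base rate for 9770.32.36 is $6.76/pair.
9770.32.36 has an FTA preferential rate, but origin Bralena is not Vinica; base rate stands.
Additional duty on 9770.32.36 from Bralena: +9.2% ad valorem. Applied ad valorem rate = 9.2%.
Duty = $123,324.50 × 9.2% + 650 × $6.76 = $15,739.85.
Line 2 (6673.77.70, Vinica, 1,415 m², $158,564.90):
Base rate for 6673.77.70 is $3.31/m².
Origin Vinica qualifies under the Eriius–Vinica agreement and 6673.77.70 is covered: preferential rate Free applies instead.
Duty = $158,564.90 × 0% = $0.00.
Total = $15,739.85 + $0.00 = $15,739.85.

$15,739.85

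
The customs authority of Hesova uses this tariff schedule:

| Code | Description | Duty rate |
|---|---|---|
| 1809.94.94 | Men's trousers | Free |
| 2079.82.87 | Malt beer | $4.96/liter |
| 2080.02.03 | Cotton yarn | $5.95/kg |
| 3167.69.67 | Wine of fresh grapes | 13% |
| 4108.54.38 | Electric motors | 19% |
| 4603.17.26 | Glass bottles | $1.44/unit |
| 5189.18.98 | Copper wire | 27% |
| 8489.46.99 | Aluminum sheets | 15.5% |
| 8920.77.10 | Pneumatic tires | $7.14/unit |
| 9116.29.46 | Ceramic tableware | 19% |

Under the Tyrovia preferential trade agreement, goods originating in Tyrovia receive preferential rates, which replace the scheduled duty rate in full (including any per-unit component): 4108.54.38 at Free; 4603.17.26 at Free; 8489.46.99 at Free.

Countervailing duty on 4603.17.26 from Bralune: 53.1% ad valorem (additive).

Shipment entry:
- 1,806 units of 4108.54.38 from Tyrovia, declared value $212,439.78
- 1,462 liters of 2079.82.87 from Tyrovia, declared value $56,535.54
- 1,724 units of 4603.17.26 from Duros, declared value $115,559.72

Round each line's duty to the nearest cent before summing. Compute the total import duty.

$9,734.08

Line 1 (4108.54.38, Tyrovia, 1,806 units, $212,439.78):
Base rate for 4108.54.38 is 19%.
Origin Tyrovia qualifies under the Hesova–Tyrovia agreement and 4108.54.38 is covered: preferential rate Free applies instead.
Duty = $212,439.78 × 0% = $0.00.
Line 2 (2079.82.87, Tyrovia, 1,462 liters, $56,535.54):
Base rate for 2079.82.87 is $4.96/liter.
Origin Tyrovia is the FTA partner but 2079.82.87 is not on the preference list; base rate stands.
Duty = 1,462 × $4.96 = $7,251.52.
Line 3 (4603.17.26, Duros, 1,724 units, $115,559.72):
Base rate for 4603.17.26 is $1.44/unit.
4603.17.26 has an FTA preferential rate, but origin Duros is not Tyrovia; base rate stands.
The additional-duty order on 4603.17.26 targets Bralune, not Duros; it does not apply.
Duty = 1,724 × $1.44 = $2,482.56.
Total = $0.00 + $7,251.52 + $2,482.56 = $9,734.08.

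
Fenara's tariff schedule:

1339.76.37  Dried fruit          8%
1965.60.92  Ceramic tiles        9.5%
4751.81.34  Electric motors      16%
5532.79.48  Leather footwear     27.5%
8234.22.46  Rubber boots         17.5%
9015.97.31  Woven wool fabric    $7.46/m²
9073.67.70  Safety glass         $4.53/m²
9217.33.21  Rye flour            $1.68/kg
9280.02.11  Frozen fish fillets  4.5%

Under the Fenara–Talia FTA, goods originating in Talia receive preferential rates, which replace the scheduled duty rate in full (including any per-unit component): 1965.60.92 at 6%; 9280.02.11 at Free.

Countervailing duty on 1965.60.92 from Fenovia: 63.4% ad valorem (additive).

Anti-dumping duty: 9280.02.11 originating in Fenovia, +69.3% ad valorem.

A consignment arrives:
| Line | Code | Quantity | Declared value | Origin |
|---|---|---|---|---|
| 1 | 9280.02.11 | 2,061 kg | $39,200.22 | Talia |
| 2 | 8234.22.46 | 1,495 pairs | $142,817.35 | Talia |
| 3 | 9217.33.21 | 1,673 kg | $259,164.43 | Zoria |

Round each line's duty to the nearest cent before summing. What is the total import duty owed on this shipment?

$27,803.68

Line 1 (9280.02.11, Talia, 2,061 kg, $39,200.22):
Base rate for 9280.02.11 is 4.5%.
Origin Talia qualifies under the Fenara–Talia agreement and 9280.02.11 is covered: preferential rate Free applies instead.
The additional-duty order on 9280.02.11 targets Fenovia, not Talia; it does not apply.
Duty = $39,200.22 × 0% = $0.00.
Line 2 (8234.22.46, Talia, 1,495 pairs, $142,817.35):
Base rate for 8234.22.46 is 17.5%.
Origin Talia is the FTA partner but 8234.22.46 is not on the preference list; base rate stands.
Duty = $142,817.35 × 17.5% = $24,993.04.
Line 3 (9217.33.21, Zoria, 1,673 kg, $259,164.43):
Base rate for 9217.33.21 is $1.68/kg.
Duty = 1,673 × $1.68 = $2,810.64.
Total = $0.00 + $24,993.04 + $2,810.64 = $27,803.68.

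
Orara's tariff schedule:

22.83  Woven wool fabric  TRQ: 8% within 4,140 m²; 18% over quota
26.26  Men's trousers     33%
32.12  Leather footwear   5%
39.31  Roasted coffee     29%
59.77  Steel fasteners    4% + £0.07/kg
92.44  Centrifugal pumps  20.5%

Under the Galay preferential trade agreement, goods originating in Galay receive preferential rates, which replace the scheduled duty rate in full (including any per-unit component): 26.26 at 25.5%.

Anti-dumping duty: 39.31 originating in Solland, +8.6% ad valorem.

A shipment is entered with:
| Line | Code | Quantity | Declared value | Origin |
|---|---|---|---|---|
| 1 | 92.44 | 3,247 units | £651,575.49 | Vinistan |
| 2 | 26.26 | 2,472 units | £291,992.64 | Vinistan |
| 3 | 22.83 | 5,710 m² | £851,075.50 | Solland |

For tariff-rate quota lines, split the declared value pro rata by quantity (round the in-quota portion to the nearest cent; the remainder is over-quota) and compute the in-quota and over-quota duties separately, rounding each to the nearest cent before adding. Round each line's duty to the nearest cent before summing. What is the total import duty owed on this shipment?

£321,417.44

Line 1 (92.44, Vinistan, 3,247 units, £651,575.49):
Base rate for 92.44 is 20.5%.
Duty = £651,575.49 × 20.5% = £133,572.98.
Line 2 (26.26, Vinistan, 2,472 units, £291,992.64):
Base rate for 26.26 is 33%.
26.26 has an FTA preferential rate, but origin Vinistan is not Galay; base rate stands.
Duty = £291,992.64 × 33% = £96,357.57.
Line 3 (22.83, Solland, 5,710 m², £851,075.50):
Code 22.83 is under a tariff-rate quota (threshold 4,140 m²). In-quota: 4,140 m² at 8%; over-quota: 1,570 m² at 18%.
Pro-rata value split: in-quota = £851,075.50 × 4,140/5,710 = £617,067.00; over-quota = £851,075.50 − £617,067.00 = £234,008.50.
In-quota duty = £617,067.00 × 8% = £49,365.36. Over-quota duty = £234,008.50 × 18% = £42,121.53.
Line duty = £49,365.36 + £42,121.53 = £91,486.89.
Total = £133,572.98 + £96,357.57 + £91,486.89 = £321,417.44.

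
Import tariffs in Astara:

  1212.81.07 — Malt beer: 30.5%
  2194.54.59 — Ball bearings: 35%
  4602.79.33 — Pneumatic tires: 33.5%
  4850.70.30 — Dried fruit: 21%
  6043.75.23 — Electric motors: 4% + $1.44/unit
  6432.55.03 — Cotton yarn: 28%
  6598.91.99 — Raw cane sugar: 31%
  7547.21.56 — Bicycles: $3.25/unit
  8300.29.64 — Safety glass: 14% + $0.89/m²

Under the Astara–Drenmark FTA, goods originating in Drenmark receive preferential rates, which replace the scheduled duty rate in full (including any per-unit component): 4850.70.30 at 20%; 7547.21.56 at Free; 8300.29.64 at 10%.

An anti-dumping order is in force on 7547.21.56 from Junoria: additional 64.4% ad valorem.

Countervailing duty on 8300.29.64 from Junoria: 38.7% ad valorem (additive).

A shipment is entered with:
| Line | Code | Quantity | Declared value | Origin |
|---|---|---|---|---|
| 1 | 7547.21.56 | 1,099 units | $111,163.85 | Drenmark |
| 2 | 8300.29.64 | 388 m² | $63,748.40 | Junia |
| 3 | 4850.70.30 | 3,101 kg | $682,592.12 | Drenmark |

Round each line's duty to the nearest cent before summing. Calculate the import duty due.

$145,788.52

Line 1 (7547.21.56, Drenmark, 1,099 units, $111,163.85):
Base rate for 7547.21.56 is $3.25/unit.
Origin Drenmark qualifies under the Astara–Drenmark agreement and 7547.21.56 is covered: preferential rate Free applies instead.
The additional-duty order on 7547.21.56 targets Junoria, not Drenmark; it does not apply.
Duty = $111,163.85 × 0% = $0.00.
Line 2 (8300.29.64, Junia, 388 m², $63,748.40):
Base rate for 8300.29.64 is 14% + $0.89/m².
8300.29.64 has an FTA preferential rate, but origin Junia is not Drenmark; base rate stands.
The additional-duty order on 8300.29.64 targets Junoria, not Junia; it does not apply.
Duty = $63,748.40 × 14% + 388 × $0.89 = $9,270.10.
Line 3 (4850.70.30, Drenmark, 3,101 kg, $682,592.12):
Base rate for 4850.70.30 is 21%.
Origin Drenmark qualifies under the Astara–Drenmark agreement and 4850.70.30 is covered: preferential rate 20% applies instead.
Duty = $682,592.12 × 20% = $136,518.42.
Total = $0.00 + $9,270.10 + $136,518.42 = $145,788.52.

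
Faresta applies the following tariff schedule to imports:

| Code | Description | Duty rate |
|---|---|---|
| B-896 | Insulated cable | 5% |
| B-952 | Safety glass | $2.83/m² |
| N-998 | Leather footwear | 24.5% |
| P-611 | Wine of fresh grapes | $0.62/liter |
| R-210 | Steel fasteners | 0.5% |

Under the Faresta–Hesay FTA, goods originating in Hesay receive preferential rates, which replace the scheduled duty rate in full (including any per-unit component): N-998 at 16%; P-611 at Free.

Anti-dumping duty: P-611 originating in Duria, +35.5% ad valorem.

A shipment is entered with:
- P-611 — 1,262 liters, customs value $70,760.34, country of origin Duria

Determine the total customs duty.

Line 1 (P-611, Duria, 1,262 liters, $70,760.34):
Base rate for P-611 is $0.62/liter.
P-611 has an FTA preferential rate, but origin Duria is not Hesay; base rate stands.
Additional duty on P-611 from Duria: +35.5% ad valorem. Applied ad valorem rate = 35.5%.
Duty = $70,760.34 × 35.5% + 1,262 × $0.62 = $25,902.36.

$25,902.36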